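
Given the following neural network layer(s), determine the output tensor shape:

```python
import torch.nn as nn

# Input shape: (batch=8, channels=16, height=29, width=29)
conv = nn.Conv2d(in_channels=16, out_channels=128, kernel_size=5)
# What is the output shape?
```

Input: (8, 16, 29, 29) -> Output: (8, 128, 25, 25)

Answer: (8, 128, 25, 25)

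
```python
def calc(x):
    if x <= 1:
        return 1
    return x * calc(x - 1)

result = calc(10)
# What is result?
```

calc(10) = 10 * 9 * 8 * 7 * 6 * 5 * 4 * 3 * 2 * 1 = 3628800

Answer: 3628800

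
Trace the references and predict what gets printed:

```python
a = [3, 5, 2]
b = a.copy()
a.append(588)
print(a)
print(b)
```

Key concept: list.copy() creates independent copy.
Step by step:
`a = [3, 5, 2]` → a = [3, 5, 2]
`b = a.copy()` → b = [3, 5, 2]
`a.append(588)` → a = [3, 5, 2, 588]
`print(a)` → prints [3, 5, 2, 588]
`print(b)` → prints [3, 5, 2]

Answer:
[3, 5, 2, 588]
[3, 5, 2]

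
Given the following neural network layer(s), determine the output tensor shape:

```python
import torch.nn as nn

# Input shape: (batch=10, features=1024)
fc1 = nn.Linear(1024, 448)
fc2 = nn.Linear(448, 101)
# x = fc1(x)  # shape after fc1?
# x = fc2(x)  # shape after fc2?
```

Input: (10, 1024) -> after fc1: (10, 448) -> Output: (10, 101)

Answer: (10, 101)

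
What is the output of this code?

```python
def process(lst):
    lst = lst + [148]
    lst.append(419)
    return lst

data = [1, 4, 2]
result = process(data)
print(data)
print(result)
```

Key concept: rebinding parameter vs mutation.
Step by step:
`data = [1, 4, 2]` → data = [1, 4, 2]
`result = process(data)` → result = [1, 4, 2, 148, 419]
`print(data)` → prints [1, 4, 2]
`print(result)` → prints [1, 4, 2, 148, 419]

Answer:
[1, 4, 2]
[1, 4, 2, 148, 419]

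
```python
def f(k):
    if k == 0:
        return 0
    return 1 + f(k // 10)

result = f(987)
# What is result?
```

Count of digits of 987: 3

Answer: 3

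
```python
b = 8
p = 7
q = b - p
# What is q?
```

Trace:
`b = 8` → b = 8
`p = 7` → p = 7
`q = b - p` → q = 1
So q = 1

Answer: 1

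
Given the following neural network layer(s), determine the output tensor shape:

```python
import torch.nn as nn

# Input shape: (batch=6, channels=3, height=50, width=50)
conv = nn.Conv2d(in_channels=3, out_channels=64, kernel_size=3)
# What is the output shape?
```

Input: (6, 3, 50, 50) -> Output: (6, 64, 48, 48)

Answer: (6, 64, 48, 48)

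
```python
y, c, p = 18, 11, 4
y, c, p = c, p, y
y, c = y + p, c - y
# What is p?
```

Trace:
`y, c, p = 18, 11, 4` → y = 18; c = 11; p = 4
`y, c, p = c, p, y` → y = 11; c = 4; p = 18
`y, c = y + p, c - y` → y = 29; c = -7
So p = 18

Answer: 18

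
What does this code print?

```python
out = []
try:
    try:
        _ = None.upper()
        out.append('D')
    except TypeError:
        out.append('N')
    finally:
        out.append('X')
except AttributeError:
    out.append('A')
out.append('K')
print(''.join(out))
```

Execution trace: 'X' (inner finally) → 'A' (outer except AttributeError) → 'K' (after the try/except). Output: XAK

Answer: XAK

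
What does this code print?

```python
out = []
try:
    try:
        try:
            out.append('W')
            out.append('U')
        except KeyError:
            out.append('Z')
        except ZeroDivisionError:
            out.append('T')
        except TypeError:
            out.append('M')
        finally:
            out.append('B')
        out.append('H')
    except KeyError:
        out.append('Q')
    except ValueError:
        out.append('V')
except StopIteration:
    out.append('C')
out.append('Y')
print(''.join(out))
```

Execution trace: 'W' (inner try body) → 'U' (inner try body, no exception) → 'B' (inner finally) → 'H' (try body, no exception) → 'Y' (after the try/except). Output: WUBHY

Answer: WUBHY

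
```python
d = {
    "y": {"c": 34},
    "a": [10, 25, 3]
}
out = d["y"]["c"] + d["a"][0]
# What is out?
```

Trace:
`d = { ...` → d = {'y': {'c': 34}, 'a': [10, 25, 3]}
`out = d["y"]["c"] + d["a"][0]` → out = 44
So out = 44

Answer: 44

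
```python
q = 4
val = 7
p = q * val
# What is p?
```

Trace:
`q = 4` → q = 4
`val = 7` → val = 7
`p = q * val` → p = 28
So p = 28

Answer: 28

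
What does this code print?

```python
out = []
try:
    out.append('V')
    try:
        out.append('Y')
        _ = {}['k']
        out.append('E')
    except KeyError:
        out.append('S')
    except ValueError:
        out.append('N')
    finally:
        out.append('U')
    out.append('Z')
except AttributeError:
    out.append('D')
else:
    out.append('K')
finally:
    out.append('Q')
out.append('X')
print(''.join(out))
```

Execution trace: 'V' (try body) → 'Y' (inner try body) → 'S' (inner except KeyError) → 'U' (inner finally) → 'Z' (try body, no exception) → 'K' (else) → 'Q' (finally) → 'X' (after the try/except). Output: VYSUZKQX

Answer: VYSUZKQX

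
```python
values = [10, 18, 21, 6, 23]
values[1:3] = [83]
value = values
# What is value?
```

Trace:
`values = [10, 18, 21, 6, 23]` → values = [10, 18, 21, 6, 23]
`values[1:3] = [83]` → values = [10, 83, 6, 23]
`value = values` → value = [10, 83, 6, 23]
So value = [10, 83, 6, 23]

Answer: [10, 83, 6, 23]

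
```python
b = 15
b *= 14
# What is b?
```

Trace:
`b = 15` → b = 15
`b *= 14` → b = 210
So b = 210

Answer: 210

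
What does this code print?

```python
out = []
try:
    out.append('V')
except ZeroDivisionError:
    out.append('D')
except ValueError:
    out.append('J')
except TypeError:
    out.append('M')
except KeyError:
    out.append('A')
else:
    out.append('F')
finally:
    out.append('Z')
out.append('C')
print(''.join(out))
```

Execution trace: 'V' (try body, no exception) → 'F' (else) → 'Z' (finally) → 'C' (after the try/except). Output: VFZC

Answer: VFZC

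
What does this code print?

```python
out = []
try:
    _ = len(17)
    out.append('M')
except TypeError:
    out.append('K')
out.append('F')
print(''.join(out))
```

Execution trace: 'K' (except TypeError) → 'F' (after the try/except). Output: KF

Answer: KF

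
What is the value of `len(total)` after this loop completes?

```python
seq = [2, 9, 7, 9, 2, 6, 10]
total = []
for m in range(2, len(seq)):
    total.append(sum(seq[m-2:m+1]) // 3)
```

Number of 3-element averages
`total` takes the values: [] → [6] → [6, 8] → [6, 8, 6] → [6, 8, 6, 5] → [6, 8, 6, 5, 6]
So `len(total)` = 5

Answer: 5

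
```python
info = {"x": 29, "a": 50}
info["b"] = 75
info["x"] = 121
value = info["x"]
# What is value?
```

Trace:
`info = {"x": 29, "a": 50}` → info = {'x': 29, 'a': 50}
`info["b"] = 75` → info = {'x': 29, 'a': 50, 'b': 75}
`info["x"] = 121` → info = {'x': 121, 'a': 50, 'b': 75}
`value = info["x"]` → value = 121
So value = 121

Answer: 121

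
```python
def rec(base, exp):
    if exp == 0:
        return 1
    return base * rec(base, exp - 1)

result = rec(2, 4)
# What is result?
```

rec(2, 4) = 2 * 2 * 2 * 2 = 16

Answer: 16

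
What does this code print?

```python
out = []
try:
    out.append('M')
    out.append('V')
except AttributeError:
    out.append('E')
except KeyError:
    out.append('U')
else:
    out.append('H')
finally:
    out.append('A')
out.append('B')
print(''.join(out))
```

Execution trace: 'M' (try body) → 'V' (try body, no exception) → 'H' (else) → 'A' (finally) → 'B' (after the try/except). Output: MVHAB

Answer: MVHAB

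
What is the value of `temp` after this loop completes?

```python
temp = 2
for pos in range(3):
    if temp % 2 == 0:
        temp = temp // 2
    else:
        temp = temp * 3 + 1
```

Collatz-style transformation from 2
`temp` takes the values: 2 → 1 → 4 → 2

Answer: 2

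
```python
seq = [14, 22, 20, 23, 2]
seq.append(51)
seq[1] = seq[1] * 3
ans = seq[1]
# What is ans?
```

Trace:
`seq = [14, 22, 20, 23, 2]` → seq = [14, 22, 20, 23, 2]
`seq.append(51)` → seq = [14, 22, 20, 23, 2, 51]
`seq[1] = seq[1] * 3` → seq = [14, 66, 20, 23, 2, 51]
`ans = seq[1]` → ans = 66
So ans = 66

Answer: 66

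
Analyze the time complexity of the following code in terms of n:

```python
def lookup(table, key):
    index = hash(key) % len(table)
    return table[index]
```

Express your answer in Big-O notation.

This is Hash table lookup (average case). Time complexity: O(1).

Answer: O(1)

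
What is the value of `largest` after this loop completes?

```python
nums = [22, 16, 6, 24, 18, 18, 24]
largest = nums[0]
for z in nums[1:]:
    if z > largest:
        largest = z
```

Maximum of [22, 16, 6, 24, 18, 18, 24]
`largest` takes the values: 22 → 24

Answer: 24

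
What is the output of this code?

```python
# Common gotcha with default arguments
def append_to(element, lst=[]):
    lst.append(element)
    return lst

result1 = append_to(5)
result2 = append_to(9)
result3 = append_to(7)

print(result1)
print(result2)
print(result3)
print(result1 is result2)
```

Key concept: mutable default argument gotcha.
Step by step:
`result1 = append_to(5)` → result1 = [5]
`result2 = append_to(9)` → result1 = [5, 9] (same object as result2); result2 = [5, 9] (same object as result1)
`result3 = append_to(7)` → result1 = [5, 9, 7] (same object as result2, result3); result2 = [5, 9, 7] (same object as result1, result3); result3 = [5, 9, 7] (same object as result1, result2)
`print(result1)` → prints [5, 9, 7]
`print(result2)` → prints [5, 9, 7]
`print(result3)` → prints [5, 9, 7]
`print(result1 is result2)` → prints True

Answer:
[5, 9, 7]
[5, 9, 7]
[5, 9, 7]
True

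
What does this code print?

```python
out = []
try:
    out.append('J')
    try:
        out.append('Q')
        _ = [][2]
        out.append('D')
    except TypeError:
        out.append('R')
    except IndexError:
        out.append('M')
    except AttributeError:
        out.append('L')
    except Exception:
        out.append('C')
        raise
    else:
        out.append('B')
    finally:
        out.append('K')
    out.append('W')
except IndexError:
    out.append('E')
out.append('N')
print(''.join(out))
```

Execution trace: 'J' (try body) → 'Q' (inner try body) → 'M' (inner except IndexError) → 'K' (inner finally) → 'W' (try body, no exception) → 'N' (after the try/except). Output: JQMKWN

Answer: JQMKWN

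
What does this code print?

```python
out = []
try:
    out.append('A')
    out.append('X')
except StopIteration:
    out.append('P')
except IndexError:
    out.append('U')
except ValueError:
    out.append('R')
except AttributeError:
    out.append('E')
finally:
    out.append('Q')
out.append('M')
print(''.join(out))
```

Execution trace: 'A' (try body) → 'X' (try body, no exception) → 'Q' (finally) → 'M' (after the try/except). Output: AXQM

Answer: AXQM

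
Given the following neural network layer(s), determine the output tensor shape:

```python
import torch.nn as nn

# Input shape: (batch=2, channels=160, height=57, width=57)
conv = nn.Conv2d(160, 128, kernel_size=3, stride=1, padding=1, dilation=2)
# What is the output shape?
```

Input: (2, 160, 57, 57) -> Output: (2, 128, 55, 55)

Answer: (2, 128, 55, 55)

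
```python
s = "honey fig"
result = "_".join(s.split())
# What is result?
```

Trace:
`s = "honey fig"` → s = 'honey fig'
`result = "_".join(s.split())` → result = 'honey_fig'
So result = 'honey_fig'

Answer: 'honey_fig'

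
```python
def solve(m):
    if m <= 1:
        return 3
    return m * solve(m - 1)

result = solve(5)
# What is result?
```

solve(5) = 5 * 4 * 3 * 2 * 3 = 360

Answer: 360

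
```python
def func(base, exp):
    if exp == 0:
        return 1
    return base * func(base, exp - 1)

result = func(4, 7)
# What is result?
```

func(4, 7) = 4 * 4 * 4 * 4 * 4 * 4 * 4 = 16384

Answer: 16384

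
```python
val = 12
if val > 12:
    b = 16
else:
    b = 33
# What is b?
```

Trace:
`val = 12` → val = 12
`if val > 12: ...` → val > 12 is False, take else branch → b = 33
So b = 33

Answer: 33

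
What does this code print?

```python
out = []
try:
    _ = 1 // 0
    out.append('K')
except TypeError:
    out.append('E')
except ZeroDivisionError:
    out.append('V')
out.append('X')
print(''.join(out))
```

Execution trace: 'V' (except ZeroDivisionError) → 'X' (after the try/except). Output: VX

Answer: VX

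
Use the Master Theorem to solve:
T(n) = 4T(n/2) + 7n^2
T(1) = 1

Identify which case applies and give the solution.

a=4, b=2, f(n)=7n^2. log_2(4) = 2. Since c=2 = 2, Case 2 applies: T(n) = Θ(n^log_b(a) · log n) = O(n^2 log n).

Answer: O(n^2 log n) - Case 2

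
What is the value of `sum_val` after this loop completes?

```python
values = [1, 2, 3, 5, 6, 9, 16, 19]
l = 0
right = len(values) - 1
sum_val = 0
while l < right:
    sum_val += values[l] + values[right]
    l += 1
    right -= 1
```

Sum of pairs from ends
`sum_val` takes the values: 0 → 20 → 38 → 50 → 61

Answer: 61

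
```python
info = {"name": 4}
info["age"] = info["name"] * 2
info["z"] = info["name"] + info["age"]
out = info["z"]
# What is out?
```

Trace:
`info = {"name": 4}` → info = {'name': 4}
`info["age"] = info["name"] * 2` → info = {'name': 4, 'age': 8}
`info["z"] = info["name"] + info["age"]` → info = {'name': 4, 'age': 8, 'z': 12}
`out = info["z"]` → out = 12
So out = 12

Answer: 12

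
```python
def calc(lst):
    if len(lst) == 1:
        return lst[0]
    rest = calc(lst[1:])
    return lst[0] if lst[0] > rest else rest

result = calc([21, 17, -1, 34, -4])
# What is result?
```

Recursive max over [21, 17, -1, 34, -4] = 34

Answer: 34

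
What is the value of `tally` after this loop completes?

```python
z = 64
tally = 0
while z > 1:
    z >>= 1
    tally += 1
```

Count right shifts until 1
`tally` takes the values: 0 → 1 → 2 → 3 → 4 → 5 → 6

Answer: 6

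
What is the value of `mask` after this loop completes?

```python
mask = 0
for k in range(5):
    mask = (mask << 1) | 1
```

Build 5 consecutive 1-bits: 0b11111
`mask` takes the values: 0 → 1 → 3 → 7 → 15 → 31

Answer: 31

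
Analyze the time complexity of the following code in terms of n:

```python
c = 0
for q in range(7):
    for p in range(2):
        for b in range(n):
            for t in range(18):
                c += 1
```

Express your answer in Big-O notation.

Each loop level contributes: 1 × 1 × n × 1. Multiplying the contributions gives O(n).

Answer: O(n)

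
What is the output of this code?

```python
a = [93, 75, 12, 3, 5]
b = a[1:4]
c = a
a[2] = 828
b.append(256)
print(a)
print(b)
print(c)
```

Key concept: slice vs alias.
Step by step:
`a = [93, 75, 12, 3, 5]` → a = [93, 75, 12, 3, 5]
`b = a[1:4]` → b = [75, 12, 3]
`c = a` → c = [93, 75, 12, 3, 5] (same object as a)
`a[2] = 828` → a = [93, 75, 828, 3, 5] (same object as c); c = [93, 75, 828, 3, 5] (same object as a)
`b.append(256)` → b = [75, 12, 3, 256]
`print(a)` → prints [93, 75, 828, 3, 5]
`print(b)` → prints [75, 12, 3, 256]
`print(c)` → prints [93, 75, 828, 3, 5]

Answer:
[93, 75, 828, 3, 5]
[75, 12, 3, 256]
[93, 75, 828, 3, 5]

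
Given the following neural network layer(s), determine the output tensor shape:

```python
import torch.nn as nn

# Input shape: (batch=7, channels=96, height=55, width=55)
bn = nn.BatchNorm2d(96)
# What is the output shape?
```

Input: (7, 96, 55, 55) -> Output: (7, 96, 55, 55)

Answer: (7, 96, 55, 55)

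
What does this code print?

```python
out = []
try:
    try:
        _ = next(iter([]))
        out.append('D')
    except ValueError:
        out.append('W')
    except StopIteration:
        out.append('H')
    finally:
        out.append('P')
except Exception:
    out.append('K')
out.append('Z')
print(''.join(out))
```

Execution trace: 'H' (inner except StopIteration) → 'P' (inner finally) → 'Z' (after the try/except). Output: HPZ

Answer: HPZ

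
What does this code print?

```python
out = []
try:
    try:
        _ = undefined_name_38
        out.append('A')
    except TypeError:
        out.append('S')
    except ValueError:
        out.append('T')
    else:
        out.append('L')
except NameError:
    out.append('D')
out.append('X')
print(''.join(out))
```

Execution trace: 'D' (outer except NameError) → 'X' (after the try/except). Output: DX

Answer: DX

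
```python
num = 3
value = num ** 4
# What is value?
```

Trace:
`num = 3` → num = 3
`value = num ** 4` → value = 81
So value = 81

Answer: 81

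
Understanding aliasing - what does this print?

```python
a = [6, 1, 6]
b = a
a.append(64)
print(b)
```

Key concept: basic list aliasing.
Step by step:
`a = [6, 1, 6]` → a = [6, 1, 6]
`b = a` → b = [6, 1, 6] (same object as a)
`a.append(64)` → a = [6, 1, 6, 64] (same object as b); b = [6, 1, 6, 64] (same object as a)
`print(b)` → prints [6, 1, 6, 64]

Answer: [6, 1, 6, 64]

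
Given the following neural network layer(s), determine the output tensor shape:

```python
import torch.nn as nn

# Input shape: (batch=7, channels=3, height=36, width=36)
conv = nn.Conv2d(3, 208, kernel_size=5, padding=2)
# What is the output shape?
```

Input: (7, 3, 36, 36) -> Output: (7, 208, 36, 36)

Answer: (7, 208, 36, 36)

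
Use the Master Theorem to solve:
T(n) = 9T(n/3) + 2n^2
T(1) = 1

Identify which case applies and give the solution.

a=9, b=3, f(n)=2n^2. log_3(9) = 2. Since c=2 = 2, Case 2 applies: T(n) = Θ(n^log_b(a) · log n) = O(n^2 log n).

Answer: O(n^2 log n) - Case 2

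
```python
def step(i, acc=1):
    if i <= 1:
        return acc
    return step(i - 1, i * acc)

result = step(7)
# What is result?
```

Accumulator trace (n, acc): (7, 1) -> (6, 7) -> (5, 42) -> (4, 210) -> (3, 840) -> (2, 2520) -> (1, 5040) -> return 5040

Answer: 5040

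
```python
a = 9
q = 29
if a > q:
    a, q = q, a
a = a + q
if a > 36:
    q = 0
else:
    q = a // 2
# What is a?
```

Trace:
`a = 9` → a = 9
`q = 29` → q = 29
`if a > q: ...` → a > q is False → no variable changes
`a = a + q` → a = 38
`if a > 36: ...` → a > 36 is True → q = 0
So a = 38

Answer: 38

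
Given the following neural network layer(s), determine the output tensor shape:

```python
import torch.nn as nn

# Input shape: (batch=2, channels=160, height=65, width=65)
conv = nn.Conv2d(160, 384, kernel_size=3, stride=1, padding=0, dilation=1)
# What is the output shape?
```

Input: (2, 160, 65, 65) -> Output: (2, 384, 63, 63)

Answer: (2, 384, 63, 63)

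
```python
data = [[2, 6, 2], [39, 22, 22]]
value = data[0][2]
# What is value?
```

Trace:
`data = [[2, 6, 2], [39, 22, 22]]` → data = [[2, 6, 2], [39, 22, 22]]
`value = data[0][2]` → value = 2
So value = 2

Answer: 2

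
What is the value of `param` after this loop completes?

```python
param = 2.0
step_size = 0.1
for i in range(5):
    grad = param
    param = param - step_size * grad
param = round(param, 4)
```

Gradient descent: w = 2.0 * (1 - 0.1)^5
`param` takes the values: 2.0 → 1.8 → 1.62 → 1.458 → 1.3122 → 1.18098 → 1.181

Answer: 1.181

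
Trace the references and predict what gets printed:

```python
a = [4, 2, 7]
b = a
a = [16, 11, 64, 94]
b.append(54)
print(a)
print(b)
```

Key concept: rebinding vs mutation: a is rebound to a new list, b still points at the original.
Step by step:
`a = [4, 2, 7]` → a = [4, 2, 7]
`b = a` → b = [4, 2, 7] (same object as a)
`a = [16, 11, 64, 94]` → a = [16, 11, 64, 94]
`b.append(54)` → b = [4, 2, 7, 54]
`print(a)` → prints [16, 11, 64, 94]
`print(b)` → prints [4, 2, 7, 54]

Answer:
[16, 11, 64, 94]
[4, 2, 7, 54]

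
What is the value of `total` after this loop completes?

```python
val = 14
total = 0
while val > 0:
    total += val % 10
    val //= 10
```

Sum digits of 14
`total` takes the values: 0 → 4 → 5

Answer: 5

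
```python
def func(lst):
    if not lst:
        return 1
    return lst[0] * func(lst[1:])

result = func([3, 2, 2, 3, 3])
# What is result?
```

Product over [3, 2, 2, 3, 3] = 3 * 2 * 2 * 3 * 3 = 108

Answer: 108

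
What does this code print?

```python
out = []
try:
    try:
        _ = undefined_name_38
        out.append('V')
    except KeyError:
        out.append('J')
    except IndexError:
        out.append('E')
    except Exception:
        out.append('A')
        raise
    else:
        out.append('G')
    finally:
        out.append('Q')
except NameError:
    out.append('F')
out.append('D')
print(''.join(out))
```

Execution trace: 'A' (inner except Exception) → 'Q' (inner finally) → 'F' (outer except NameError) → 'D' (after the try/except). Output: AQFD

Answer: AQFD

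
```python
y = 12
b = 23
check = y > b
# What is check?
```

Trace:
`y = 12` → y = 12
`b = 23` → b = 23
`check = y > b` → check = False
So check = False

Answer: False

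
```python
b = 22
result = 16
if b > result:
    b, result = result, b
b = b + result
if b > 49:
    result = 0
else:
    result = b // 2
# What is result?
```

Trace:
`b = 22` → b = 22
`result = 16` → result = 16
`if b > result: ...` → b > result is True → b = 16; result = 22
`b = b + result` → b = 38
`if b > 49: ...` → b > 49 is False, take else branch → result = 19
So result = 19

Answer: 19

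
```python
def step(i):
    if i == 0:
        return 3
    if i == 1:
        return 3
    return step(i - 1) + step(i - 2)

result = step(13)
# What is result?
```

Build up from base cases: step(0)=3, step(1)=3, step(2)=6, step(3)=9, step(4)=15, step(5)=24, step(6)=39, ..., step(13)=1131

Answer: 1131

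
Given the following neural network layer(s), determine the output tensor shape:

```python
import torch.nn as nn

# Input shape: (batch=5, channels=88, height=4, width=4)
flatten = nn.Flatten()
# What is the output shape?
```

Input: (5, 88, 4, 4) -> Output: (5, 1408)

Answer: (5, 1408)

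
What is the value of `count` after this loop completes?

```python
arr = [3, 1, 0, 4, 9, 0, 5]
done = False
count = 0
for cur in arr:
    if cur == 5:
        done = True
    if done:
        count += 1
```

Count elements after first 5 in [3, 1, 0, 4, 9, 0, 5]
`count` takes the values: 0 → 1

Answer: 1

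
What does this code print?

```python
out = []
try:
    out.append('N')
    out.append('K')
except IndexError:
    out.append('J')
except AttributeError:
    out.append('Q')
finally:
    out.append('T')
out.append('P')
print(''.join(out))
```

Execution trace: 'N' (try body) → 'K' (try body, no exception) → 'T' (finally) → 'P' (after the try/except). Output: NKTP

Answer: NKTP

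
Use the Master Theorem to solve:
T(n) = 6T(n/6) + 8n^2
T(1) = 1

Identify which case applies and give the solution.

a=6, b=6, f(n)=8n^2. log_6(6) = 1. Since c=2 > 1 and the regularity condition holds (6(n/6)^2 = (6/6^2)n^2 with 6/6^2 < 1), Case 3 applies: T(n) = Θ(f(n)) = O(n^2).

Answer: O(n^2) - Case 3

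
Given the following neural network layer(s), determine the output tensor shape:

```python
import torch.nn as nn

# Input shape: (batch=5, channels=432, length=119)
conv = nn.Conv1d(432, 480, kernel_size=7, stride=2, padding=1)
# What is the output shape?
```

Input: (5, 432, 119) -> Output: (5, 480, 58)

Answer: (5, 480, 58)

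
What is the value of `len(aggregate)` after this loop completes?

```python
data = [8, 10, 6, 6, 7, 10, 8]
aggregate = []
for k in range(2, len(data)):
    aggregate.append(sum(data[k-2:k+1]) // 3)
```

Number of 3-element averages
`aggregate` takes the values: [] → [8] → [8, 7] → [8, 7, 6] → [8, 7, 6, 7] → [8, 7, 6, 7, 8]
So `len(aggregate)` = 5

Answer: 5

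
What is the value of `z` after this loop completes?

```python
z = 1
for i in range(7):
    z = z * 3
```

Multiply by 3, 7 times: 1 * 3^7 = 2187
`z` takes the values: 1 → 3 → 9 → 27 → 81 → 243 → 729 → 2187

Answer: 2187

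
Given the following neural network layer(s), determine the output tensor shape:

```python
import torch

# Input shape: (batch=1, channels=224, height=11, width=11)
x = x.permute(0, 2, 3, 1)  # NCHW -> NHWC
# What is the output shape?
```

Input: (1, 224, 11, 11) -> Output: (1, 11, 11, 224)

Answer: (1, 11, 11, 224)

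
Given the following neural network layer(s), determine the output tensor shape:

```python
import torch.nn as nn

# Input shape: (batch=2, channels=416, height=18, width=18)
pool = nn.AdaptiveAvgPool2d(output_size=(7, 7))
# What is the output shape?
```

Input: (2, 416, 18, 18) -> Output: (2, 416, 7, 7)

Answer: (2, 416, 7, 7)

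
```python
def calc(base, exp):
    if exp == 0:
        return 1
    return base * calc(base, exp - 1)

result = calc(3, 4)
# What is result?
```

calc(3, 4) = 3 * 3 * 3 * 3 = 81

Answer: 81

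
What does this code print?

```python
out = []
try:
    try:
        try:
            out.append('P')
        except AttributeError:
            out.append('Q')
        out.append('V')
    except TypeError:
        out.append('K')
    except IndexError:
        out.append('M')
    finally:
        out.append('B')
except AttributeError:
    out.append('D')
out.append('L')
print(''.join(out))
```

Execution trace: 'P' (inner try body, no exception) → 'V' (try body, no exception) → 'B' (finally) → 'L' (after the try/except). Output: PVBL

Answer: PVBL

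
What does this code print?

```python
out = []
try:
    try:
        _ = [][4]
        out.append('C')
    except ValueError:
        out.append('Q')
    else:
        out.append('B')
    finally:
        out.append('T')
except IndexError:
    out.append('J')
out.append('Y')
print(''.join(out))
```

Execution trace: 'T' (finally) → 'J' (outer except IndexError) → 'Y' (after the try/except). Output: TJY

Answer: TJY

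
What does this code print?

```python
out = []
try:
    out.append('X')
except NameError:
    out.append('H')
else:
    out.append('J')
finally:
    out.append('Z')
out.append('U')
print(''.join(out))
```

Execution trace: 'X' (try body, no exception) → 'J' (else) → 'Z' (finally) → 'U' (after the try/except). Output: XJZU

Answer: XJZU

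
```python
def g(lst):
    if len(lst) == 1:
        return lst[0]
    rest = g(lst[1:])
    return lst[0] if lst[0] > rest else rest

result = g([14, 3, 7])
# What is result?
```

Recursive max over [14, 3, 7] = 14

Answer: 14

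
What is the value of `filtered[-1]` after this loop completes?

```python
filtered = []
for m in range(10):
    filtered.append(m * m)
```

Last element of squares 0 to 9
`filtered` takes the values: [] → [0] → [0, 1] → [0, 1, 4] → [0, 1, 4, 9] → [0, 1, 4, 9, 16] → [0, 1, 4, 9, 16, 25] → [0, 1, 4, 9, 16, 25, 36] → [0, 1, 4, 9, 16, 25, 36, 49] → [0, 1, 4, 9, 16, 25, 36, 49, 64] → [0, 1, 4, 9, 16, 25, 36, 49, 64, 81]
So `filtered[-1]` = 81

Answer: 81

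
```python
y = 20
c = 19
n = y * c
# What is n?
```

Trace:
`y = 20` → y = 20
`c = 19` → c = 19
`n = y * c` → n = 380
So n = 380

Answer: 380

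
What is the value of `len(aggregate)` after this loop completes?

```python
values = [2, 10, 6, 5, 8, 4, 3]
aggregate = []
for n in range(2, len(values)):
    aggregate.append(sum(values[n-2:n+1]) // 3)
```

Number of 3-element averages
`aggregate` takes the values: [] → [6] → [6, 7] → [6, 7, 6] → [6, 7, 6, 5] → [6, 7, 6, 5, 5]
So `len(aggregate)` = 5

Answer: 5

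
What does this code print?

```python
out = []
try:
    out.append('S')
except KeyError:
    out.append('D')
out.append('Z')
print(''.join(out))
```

Execution trace: 'S' (try body, no exception) → 'Z' (after the try/except). Output: SZ

Answer: SZ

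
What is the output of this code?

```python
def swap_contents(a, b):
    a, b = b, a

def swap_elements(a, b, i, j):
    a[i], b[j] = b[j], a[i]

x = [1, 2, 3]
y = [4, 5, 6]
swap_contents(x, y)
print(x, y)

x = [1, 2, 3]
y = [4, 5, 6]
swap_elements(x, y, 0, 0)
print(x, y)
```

Key concept: parameter rebinding vs mutation.
Step by step:
`x = [1, 2, 3]` → x = [1, 2, 3]
`y = [4, 5, 6]` → y = [4, 5, 6]
`swap_contents(x, y)` → no visible change to tracked variables
`print(x, y)` → prints [1, 2, 3] [4, 5, 6]
`x = [1, 2, 3]` → x = [1, 2, 3]
`y = [4, 5, 6]` → y = [4, 5, 6]
`swap_elements(x, y, 0, 0)` → x = [4, 2, 3]; y = [1, 5, 6]
`print(x, y)` → prints [4, 2, 3] [1, 5, 6]

Answer:
[1, 2, 3] [4, 5, 6]
[4, 2, 3] [1, 5, 6]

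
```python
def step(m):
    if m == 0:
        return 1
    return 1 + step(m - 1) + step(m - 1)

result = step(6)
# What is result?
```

step(m) = 1 + 2·step(m-1), step(0)=1. Closed form: (1+1)·2^6 - 1 = 127.

Answer: 127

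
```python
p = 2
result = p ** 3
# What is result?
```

Trace:
`p = 2` → p = 2
`result = p ** 3` → result = 8
So result = 8

Answer: 8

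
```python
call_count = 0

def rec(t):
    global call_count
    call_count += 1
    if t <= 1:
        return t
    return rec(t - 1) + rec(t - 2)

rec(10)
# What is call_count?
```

Calls(t) = 1 + Calls(t-1) + Calls(t-2); Calls(0)=Calls(1)=1. For t=10 this gives 177.

Answer: 177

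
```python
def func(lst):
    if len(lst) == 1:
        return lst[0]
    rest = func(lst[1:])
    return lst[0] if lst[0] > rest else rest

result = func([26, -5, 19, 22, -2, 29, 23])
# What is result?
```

Recursive max over [26, -5, 19, 22, -2, 29, 23] = 29

Answer: 29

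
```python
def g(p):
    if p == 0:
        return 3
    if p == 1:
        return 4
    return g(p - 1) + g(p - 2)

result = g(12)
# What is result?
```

Build up from base cases: g(0)=3, g(1)=4, g(2)=7, g(3)=11, g(4)=18, g(5)=29, g(6)=47, ..., g(12)=843

Answer: 843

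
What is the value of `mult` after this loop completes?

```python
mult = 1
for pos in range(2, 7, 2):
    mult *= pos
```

Product of even numbers 2 to 6
`mult` takes the values: 1 → 2 → 8 → 48

Answer: 48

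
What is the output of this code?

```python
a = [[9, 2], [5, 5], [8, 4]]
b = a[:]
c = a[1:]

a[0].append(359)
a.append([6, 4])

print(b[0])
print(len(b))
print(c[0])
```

Key concept: slice with nested mutation.
Step by step:
`a = [[9, 2], [5, 5], [8, 4]]` → a = [[9, 2], [5, 5], [8, 4]]
`b = a[:]` → b = [[9, 2], [5, 5], [8, 4]]
`c = a[1:]` → c = [[5, 5], [8, 4]]
`a[0].append(359)` → a = [[9, 2, 359], [5, 5], [8, 4]]; b = [[9, 2, 359], [5, 5], [8, 4]]
`a.append([6, 4])` → a = [[9, 2, 359], [5, 5], [8, 4], [6, 4]]
`print(b[0])` → prints [9, 2, 359]
`print(len(b))` → prints 3
`print(c[0])` → prints [5, 5]

Answer:
[9, 2, 359]
3
[5, 5]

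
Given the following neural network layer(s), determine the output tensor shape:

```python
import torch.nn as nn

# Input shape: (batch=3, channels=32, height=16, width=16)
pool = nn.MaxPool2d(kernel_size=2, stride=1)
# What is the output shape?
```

Input: (3, 32, 16, 16) -> Output: (3, 32, 15, 15)

Answer: (3, 32, 15, 15)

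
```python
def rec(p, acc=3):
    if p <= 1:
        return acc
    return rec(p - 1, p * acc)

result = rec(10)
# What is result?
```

Accumulator trace (n, acc): (10, 3) -> (9, 30) -> (8, 270) -> (7, 2160) -> (6, 15120) -> (5, 90720) -> (4, 453600) -> (3, 1814400) -> (2, 5443200) -> (1, 10886400) -> return 10886400

Answer: 10886400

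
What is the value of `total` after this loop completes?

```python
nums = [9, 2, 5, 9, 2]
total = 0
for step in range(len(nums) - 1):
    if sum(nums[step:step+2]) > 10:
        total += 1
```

Count windows with sum > 10
`total` takes the values: 0 → 1 → 2 → 3

Answer: 3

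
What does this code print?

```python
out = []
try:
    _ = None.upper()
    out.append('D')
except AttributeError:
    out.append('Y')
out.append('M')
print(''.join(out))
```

Execution trace: 'Y' (except AttributeError) → 'M' (after the try/except). Output: YM

Answer: YM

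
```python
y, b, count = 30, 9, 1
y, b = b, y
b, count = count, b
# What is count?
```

Trace:
`y, b, count = 30, 9, 1` → y = 30; b = 9; count = 1
`y, b = b, y` → y = 9; b = 30
`b, count = count, b` → b = 1; count = 30
So count = 30

Answer: 30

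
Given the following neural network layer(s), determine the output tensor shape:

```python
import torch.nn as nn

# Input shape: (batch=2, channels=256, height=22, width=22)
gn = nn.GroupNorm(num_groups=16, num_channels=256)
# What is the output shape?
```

Input: (2, 256, 22, 22) -> Output: (2, 256, 22, 22)

Answer: (2, 256, 22, 22)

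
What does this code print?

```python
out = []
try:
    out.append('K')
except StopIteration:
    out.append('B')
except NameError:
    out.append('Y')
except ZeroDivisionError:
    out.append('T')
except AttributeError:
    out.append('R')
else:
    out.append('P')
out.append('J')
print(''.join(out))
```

Execution trace: 'K' (try body, no exception) → 'P' (else) → 'J' (after the try/except). Output: KPJ

Answer: KPJ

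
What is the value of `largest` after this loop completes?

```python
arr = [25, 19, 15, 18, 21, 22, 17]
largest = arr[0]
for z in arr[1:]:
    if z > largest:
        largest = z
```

Maximum of [25, 19, 15, 18, 21, 22, 17]
`largest` takes the values: 25

Answer: 25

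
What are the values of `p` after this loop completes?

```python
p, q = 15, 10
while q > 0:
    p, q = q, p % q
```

GCD of 15 and 10
`p` takes the values: 15 → 10 → 5

Answer: 5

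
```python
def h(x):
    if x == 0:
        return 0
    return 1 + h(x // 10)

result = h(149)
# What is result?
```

Count of digits of 149: 3

Answer: 3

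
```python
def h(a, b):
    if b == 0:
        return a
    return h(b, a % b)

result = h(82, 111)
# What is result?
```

h(82, 111) -> h(111, 82) -> h(82, 29) -> h(29, 24) -> h(24, 5) -> h(5, 4) -> h(4, 1) -> h(1, 0) -> 1

Answer: 1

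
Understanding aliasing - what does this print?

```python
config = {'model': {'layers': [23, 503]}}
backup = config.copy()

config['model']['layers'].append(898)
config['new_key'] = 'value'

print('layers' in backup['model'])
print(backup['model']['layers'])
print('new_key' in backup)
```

Key concept: shallow copy gotcha with nested dict.
Step by step:
`config = {'model': {'layers': [23, 503]}}` → config = {'model': {'layers': [23, 503]}}
`backup = config.copy()` → backup = {'model': {'layers': [23, 503]}}
`config['model']['layers'].append(898)` → config = {'model': {'layers': [23, 503, 898]}}; backup = {'model': {'layers': [23, 503, 898]}}
`config['new_key'] = 'value'` → config = {'model': {'layers': [23, 503, 898]}, 'new_key': 'value'}
`print('layers' in backup['model'])` → prints True
`print(backup['model']['layers'])` → prints [23, 503, 898]
`print('new_key' in backup)` → prints False

Answer:
True
[23, 503, 898]
False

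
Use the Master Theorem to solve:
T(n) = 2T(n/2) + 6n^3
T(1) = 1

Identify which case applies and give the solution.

a=2, b=2, f(n)=6n^3. log_2(2) = 1. Since c=3 > 1 and the regularity condition holds (2(n/2)^3 = (2/2^3)n^3 with 2/2^3 < 1), Case 3 applies: T(n) = Θ(f(n)) = O(n^3).

Answer: O(n^3) - Case 3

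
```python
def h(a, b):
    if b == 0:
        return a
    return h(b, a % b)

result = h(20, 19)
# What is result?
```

h(20, 19) -> h(19, 1) -> h(1, 0) -> 1

Answer: 1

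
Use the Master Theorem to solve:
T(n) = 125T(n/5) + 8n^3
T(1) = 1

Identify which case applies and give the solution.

a=125, b=5, f(n)=8n^3. log_5(125) = 3. Since c=3 = 3, Case 2 applies: T(n) = Θ(n^log_b(a) · log n) = O(n^3 log n).

Answer: O(n^3 log n) - Case 2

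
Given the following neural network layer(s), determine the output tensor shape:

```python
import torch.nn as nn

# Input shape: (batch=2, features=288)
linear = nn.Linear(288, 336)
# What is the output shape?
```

Input: (2, 288) -> Output: (2, 336)

Answer: (2, 336)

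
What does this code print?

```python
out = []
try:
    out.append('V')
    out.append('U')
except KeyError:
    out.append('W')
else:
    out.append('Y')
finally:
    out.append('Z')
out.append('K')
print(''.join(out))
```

Execution trace: 'V' (try body) → 'U' (try body, no exception) → 'Y' (else) → 'Z' (finally) → 'K' (after the try/except). Output: VUYZK

Answer: VUYZK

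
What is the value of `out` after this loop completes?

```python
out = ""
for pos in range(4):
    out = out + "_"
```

Repeat '_' 4 times
`out` takes the values: "" → "_" → "__" → "___" → "____"

Answer: "____"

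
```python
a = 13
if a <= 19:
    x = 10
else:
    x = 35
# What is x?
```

Trace:
`a = 13` → a = 13
`if a <= 19: ...` → a <= 19 is True → x = 10
So x = 10

Answer: 10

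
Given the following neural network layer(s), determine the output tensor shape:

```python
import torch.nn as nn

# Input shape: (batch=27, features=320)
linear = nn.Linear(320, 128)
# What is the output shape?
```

Input: (27, 320) -> Output: (27, 128)

Answer: (27, 128)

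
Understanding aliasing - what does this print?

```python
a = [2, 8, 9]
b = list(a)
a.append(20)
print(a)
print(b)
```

Key concept: list() constructor creates copy.
Step by step:
`a = [2, 8, 9]` → a = [2, 8, 9]
`b = list(a)` → b = [2, 8, 9]
`a.append(20)` → a = [2, 8, 9, 20]
`print(a)` → prints [2, 8, 9, 20]
`print(b)` → prints [2, 8, 9]

Answer:
[2, 8, 9, 20]
[2, 8, 9]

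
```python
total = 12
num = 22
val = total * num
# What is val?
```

Trace:
`total = 12` → total = 12
`num = 22` → num = 22
`val = total * num` → val = 264
So val = 264

Answer: 264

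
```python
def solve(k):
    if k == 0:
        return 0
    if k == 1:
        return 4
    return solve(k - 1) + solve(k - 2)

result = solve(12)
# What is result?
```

Build up from base cases: solve(0)=0, solve(1)=4, solve(2)=4, solve(3)=8, solve(4)=12, solve(5)=20, solve(6)=32, ..., solve(12)=576

Answer: 576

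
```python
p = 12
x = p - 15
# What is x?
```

Trace:
`p = 12` → p = 12
`x = p - 15` → x = -3
So x = -3

Answer: -3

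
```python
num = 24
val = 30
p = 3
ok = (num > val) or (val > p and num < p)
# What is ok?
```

Trace:
`num = 24` → num = 24
`val = 30` → val = 30
`p = 3` → p = 3
`ok = (num > val) or (val > p and num < p)` → ok = False
So ok = False

Answer: False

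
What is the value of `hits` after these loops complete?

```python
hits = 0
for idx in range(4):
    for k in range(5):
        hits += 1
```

4 * 5 = 20
`hits` takes the values: 0 → 1 → 2 → 3 → 4 → 5 → 6 → 7 → 8 → 9 → 10 → 11 → 12 → 13 → 14 → 15 → 16 → 17 → 18 → 19 → 20

Answer: 20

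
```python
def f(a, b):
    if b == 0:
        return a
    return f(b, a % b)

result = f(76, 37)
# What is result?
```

f(76, 37) -> f(37, 2) -> f(2, 1) -> f(1, 0) -> 1

Answer: 1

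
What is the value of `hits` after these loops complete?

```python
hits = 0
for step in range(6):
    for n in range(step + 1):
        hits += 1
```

Triangle: 1 + 2 + ... + 6
`hits` takes the values: 0 → 1 → 2 → 3 → 4 → 5 → 6 → 7 → 8 → 9 → 10 → 11 → 12 → 13 → 14 → 15 → 16 → 17 → 18 → 19 → 20 → 21

Answer: 21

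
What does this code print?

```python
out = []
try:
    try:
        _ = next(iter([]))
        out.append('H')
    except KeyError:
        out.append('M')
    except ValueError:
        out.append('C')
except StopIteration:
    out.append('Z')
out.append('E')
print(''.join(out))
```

Execution trace: 'Z' (outer except StopIteration) → 'E' (after the try/except). Output: ZE

Answer: ZE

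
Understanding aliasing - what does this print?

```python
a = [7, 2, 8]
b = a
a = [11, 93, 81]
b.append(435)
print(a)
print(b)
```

Key concept: rebinding vs mutation: a is rebound to a new list, b still points at the original.
Step by step:
`a = [7, 2, 8]` → a = [7, 2, 8]
`b = a` → b = [7, 2, 8] (same object as a)
`a = [11, 93, 81]` → a = [11, 93, 81]
`b.append(435)` → b = [7, 2, 8, 435]
`print(a)` → prints [11, 93, 81]
`print(b)` → prints [7, 2, 8, 435]

Answer:
[11, 93, 81]
[7, 2, 8, 435]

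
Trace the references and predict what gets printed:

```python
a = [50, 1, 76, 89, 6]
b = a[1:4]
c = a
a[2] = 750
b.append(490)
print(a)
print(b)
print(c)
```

Key concept: slice vs alias.
Step by step:
`a = [50, 1, 76, 89, 6]` → a = [50, 1, 76, 89, 6]
`b = a[1:4]` → b = [1, 76, 89]
`c = a` → c = [50, 1, 76, 89, 6] (same object as a)
`a[2] = 750` → a = [50, 1, 750, 89, 6] (same object as c); c = [50, 1, 750, 89, 6] (same object as a)
`b.append(490)` → b = [1, 76, 89, 490]
`print(a)` → prints [50, 1, 750, 89, 6]
`print(b)` → prints [1, 76, 89, 490]
`print(c)` → prints [50, 1, 750, 89, 6]

Answer:
[50, 1, 750, 89, 6]
[1, 76, 89, 490]
[50, 1, 750, 89, 6]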